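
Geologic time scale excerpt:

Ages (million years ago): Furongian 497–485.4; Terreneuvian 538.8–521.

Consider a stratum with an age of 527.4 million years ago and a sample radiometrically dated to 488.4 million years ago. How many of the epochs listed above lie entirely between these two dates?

0

Checking each listed span, none has both start < 527.4 Ma and end > 488.4 Ma — every epoch straddles one of the two dates or lies outside them — so the count is 0.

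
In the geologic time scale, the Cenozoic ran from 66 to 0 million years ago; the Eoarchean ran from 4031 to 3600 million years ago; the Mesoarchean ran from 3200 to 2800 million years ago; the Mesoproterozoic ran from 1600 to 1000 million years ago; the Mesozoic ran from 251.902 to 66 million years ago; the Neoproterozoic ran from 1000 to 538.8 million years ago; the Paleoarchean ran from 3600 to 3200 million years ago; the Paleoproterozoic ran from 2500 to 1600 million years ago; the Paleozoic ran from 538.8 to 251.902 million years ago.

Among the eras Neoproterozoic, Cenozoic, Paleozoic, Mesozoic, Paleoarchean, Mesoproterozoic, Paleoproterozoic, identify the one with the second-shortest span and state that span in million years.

Mesozoic, 185.902 million years

Durations: Neoproterozoic 461.2; Cenozoic 66; Paleozoic 286.898; Mesozoic 185.902; Paleoarchean 400; Mesoproterozoic 600; Paleoproterozoic 900 Myr.
Sorted shortest-first: Cenozoic (66), Mesozoic (185.902), Paleozoic (286.898), Paleoarchean (400), Neoproterozoic (461.2), Mesoproterozoic (600), Paleoproterozoic (900).
The second shortest is Mesozoic at 185.902 Myr.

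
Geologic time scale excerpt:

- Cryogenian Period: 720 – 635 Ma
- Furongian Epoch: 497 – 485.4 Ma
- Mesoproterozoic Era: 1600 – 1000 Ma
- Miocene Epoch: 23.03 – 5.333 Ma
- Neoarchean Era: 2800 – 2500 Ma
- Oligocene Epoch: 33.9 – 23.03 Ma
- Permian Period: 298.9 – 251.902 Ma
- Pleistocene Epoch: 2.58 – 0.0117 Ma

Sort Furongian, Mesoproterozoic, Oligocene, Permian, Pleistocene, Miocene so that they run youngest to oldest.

The oldest of these is Mesoproterozoic (starts 1600 Ma) and the youngest is Pleistocene (ends 0.0117 Ma).
In between, by decreasing start age: Furongian (497), Permian (298.9), Oligocene (33.9), Miocene (23.03).
Listing youngest first means reversing that sequence.

Pleistocene, then Miocene, then Oligocene, then Permian, then Furongian, then Mesoproterozoic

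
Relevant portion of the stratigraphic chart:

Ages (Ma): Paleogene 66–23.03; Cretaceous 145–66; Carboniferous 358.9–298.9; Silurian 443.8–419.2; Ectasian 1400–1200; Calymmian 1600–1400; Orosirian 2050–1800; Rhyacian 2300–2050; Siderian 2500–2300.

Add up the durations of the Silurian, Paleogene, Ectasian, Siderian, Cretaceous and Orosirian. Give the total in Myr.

796.57 million years

Each duration: Silurian = 24.6; Paleogene = 42.97; Ectasian = 200; Siderian = 200; Cretaceous = 79; Orosirian = 250.
Sum: 24.6 + 42.97 + 200 + 200 + 79 + 250 = 796.57 Myr.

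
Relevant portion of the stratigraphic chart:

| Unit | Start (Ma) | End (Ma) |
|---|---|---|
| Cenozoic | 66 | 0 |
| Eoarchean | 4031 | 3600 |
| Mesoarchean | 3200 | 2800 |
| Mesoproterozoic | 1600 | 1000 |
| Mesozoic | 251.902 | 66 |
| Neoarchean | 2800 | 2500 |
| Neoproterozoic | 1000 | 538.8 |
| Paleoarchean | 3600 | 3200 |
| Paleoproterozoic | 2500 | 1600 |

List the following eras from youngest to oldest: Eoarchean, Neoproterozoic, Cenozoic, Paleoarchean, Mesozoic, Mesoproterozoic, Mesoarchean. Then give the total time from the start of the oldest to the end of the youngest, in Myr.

Cenozoic → Mesozoic → Neoproterozoic → Mesoproterozoic → Mesoarchean → Paleoarchean → Eoarchean; total span 4031 Myr

From the excerpt: Eoarchean 4031–3600; Neoproterozoic 1000–538.8; Cenozoic 66–0; Paleoarchean 3600–3200; Mesozoic 251.902–66; Mesoproterozoic 1600–1000; Mesoarchean 3200–2800 (Ma).
Larger Ma is earlier, so the oldest is Eoarchean and the youngest is Cenozoic; youngest to oldest: Cenozoic, Mesozoic, Neoproterozoic, Mesoproterozoic, Mesoarchean, Paleoarchean, Eoarchean.
Oldest start 4031 minus youngest end 0 gives 4031 Myr overall.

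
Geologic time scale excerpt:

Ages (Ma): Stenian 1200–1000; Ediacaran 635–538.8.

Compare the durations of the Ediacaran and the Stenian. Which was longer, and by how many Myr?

Ediacaran: 635 − 538.8 = 96.2 Myr.
Stenian: 1200 − 1000 = 200 Myr.
Difference: 200 − 96.2 = 103.8 Myr, so the Stenian was longer.

Stenian, by 103.8 million years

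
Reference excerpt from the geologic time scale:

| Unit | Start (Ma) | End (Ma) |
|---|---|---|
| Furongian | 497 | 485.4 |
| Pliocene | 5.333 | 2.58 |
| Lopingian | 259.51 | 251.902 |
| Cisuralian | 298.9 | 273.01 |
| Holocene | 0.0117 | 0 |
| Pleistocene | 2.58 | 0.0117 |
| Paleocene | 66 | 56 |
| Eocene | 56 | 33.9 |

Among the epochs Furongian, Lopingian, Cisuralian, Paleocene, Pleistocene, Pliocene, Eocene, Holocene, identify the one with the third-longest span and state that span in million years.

Start − end for each: Furongian 497 − 485.4 = 11.6; Lopingian 259.51 − 251.902 = 7.608; Cisuralian 298.9 − 273.01 = 25.89; Paleocene 66 − 56 = 10; Pleistocene 2.58 − 0.0117 = 2.5683; Pliocene 5.333 − 2.58 = 2.753; Eocene 56 − 33.9 = 22.1; Holocene 0.0117 − 0 = 0.0117.
Ranking these from longest: Cisuralian > Eocene > Furongian > Paleocene > Lopingian > Pliocene > Pleistocene > Holocene.
Position 3 in that ranking is Furongian, which lasted 11.6 Myr.

Furongian, 11.6 million years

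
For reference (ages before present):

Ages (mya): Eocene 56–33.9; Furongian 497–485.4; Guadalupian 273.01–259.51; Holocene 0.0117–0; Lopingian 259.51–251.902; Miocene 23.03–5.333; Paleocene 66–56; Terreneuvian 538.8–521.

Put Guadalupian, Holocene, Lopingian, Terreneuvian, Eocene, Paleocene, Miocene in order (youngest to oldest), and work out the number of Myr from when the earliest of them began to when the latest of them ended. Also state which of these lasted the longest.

From the excerpt: Guadalupian 273.01–259.51; Holocene 0.0117–0; Lopingian 259.51–251.902; Terreneuvian 538.8–521; Eocene 56–33.9; Paleocene 66–56; Miocene 23.03–5.333 (Ma).
Larger Ma is earlier, so the oldest is Terreneuvian and the youngest is Holocene; youngest to oldest: Holocene, Miocene, Eocene, Paleocene, Lopingian, Guadalupian, Terreneuvian.
Oldest start 538.8 minus youngest end 0 gives 538.8 Myr overall.
Individual lengths (start − end): Lopingian 7.608; Eocene 22.1; Miocene 17.697; Guadalupian 13.5; Paleocene 10; Terreneuvian 17.8; Holocene 0.0117. The largest is Eocene at 22.1 Myr.

Holocene, Miocene, Eocene, Paleocene, Lopingian, Guadalupian, Terreneuvian; total span 538.8 Myr; longest is Eocene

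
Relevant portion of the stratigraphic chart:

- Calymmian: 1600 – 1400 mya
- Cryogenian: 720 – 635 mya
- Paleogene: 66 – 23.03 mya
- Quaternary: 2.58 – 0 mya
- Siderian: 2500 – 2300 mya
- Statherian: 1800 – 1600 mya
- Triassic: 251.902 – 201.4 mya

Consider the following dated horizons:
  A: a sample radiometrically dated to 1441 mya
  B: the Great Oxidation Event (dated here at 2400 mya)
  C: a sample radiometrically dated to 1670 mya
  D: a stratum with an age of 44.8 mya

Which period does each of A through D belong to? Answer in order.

A — Calymmian; B — Siderian; C — Statherian; D — Paleogene

Match each age against the start–end ranges in the excerpt: A = 1441 Ma → Calymmian (1600–1400); B = 2400 Ma → Siderian (2500–2300); C = 1670 Ma → Statherian (1800–1600); D = 44.8 Ma → Paleogene (66–23.03).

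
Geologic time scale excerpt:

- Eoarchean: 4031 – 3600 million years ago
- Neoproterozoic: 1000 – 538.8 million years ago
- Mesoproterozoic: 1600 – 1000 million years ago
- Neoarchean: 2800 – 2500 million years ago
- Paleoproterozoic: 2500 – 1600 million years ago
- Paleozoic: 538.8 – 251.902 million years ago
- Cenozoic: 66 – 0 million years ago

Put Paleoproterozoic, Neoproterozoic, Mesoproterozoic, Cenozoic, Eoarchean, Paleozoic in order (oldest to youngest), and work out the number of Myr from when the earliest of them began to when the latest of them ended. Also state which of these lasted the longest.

Start ages (Ma): Eoarchean 4031, Paleoproterozoic 2500, Mesoproterozoic 1600, Neoproterozoic 1000, Paleozoic 538.8, Cenozoic 66.
Ordered oldest to youngest: Eoarchean, Paleoproterozoic, Mesoproterozoic, Neoproterozoic, Paleozoic, Cenozoic.
Span = 4031 − 0 = 4031 Myr.
Durations: Eoarchean 431, Paleoproterozoic 900, Paleozoic 286.898, Mesoproterozoic 600, Neoproterozoic 461.2, Cenozoic 66 → longest is Paleoproterozoic (900 Myr).

Eoarchean, Paleoproterozoic, Mesoproterozoic, Neoproterozoic, Paleozoic, Cenozoic; total span 4031 Myr; longest is Paleoproterozoic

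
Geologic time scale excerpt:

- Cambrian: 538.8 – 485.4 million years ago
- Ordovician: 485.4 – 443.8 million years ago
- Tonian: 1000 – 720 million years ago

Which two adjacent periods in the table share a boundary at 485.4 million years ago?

Cambrian and Ordovician

The Cambrian ends at 485.4 million years ago and the Ordovician begins at 485.4 million years ago, so they share that boundary.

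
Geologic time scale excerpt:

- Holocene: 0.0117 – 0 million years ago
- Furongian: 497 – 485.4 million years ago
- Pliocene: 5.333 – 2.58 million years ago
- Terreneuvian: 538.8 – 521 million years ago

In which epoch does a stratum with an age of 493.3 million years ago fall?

Furongian

493.3 Ma lies between 497 and 485.4 Ma, so it falls in the Furongian.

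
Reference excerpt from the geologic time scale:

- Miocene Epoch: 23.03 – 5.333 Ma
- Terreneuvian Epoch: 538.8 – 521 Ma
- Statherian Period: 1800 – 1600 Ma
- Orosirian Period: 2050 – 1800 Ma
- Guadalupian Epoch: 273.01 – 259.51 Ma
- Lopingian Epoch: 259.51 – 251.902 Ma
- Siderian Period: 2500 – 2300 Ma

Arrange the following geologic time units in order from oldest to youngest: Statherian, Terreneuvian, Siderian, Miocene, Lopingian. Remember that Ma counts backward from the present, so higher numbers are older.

The oldest of these is Siderian (starts 2500 Ma) and the youngest is Miocene (ends 5.333 Ma).
In between, by decreasing start age: Statherian (1800), Terreneuvian (538.8), Lopingian (259.51).

Siderian, then Statherian, then Terreneuvian, then Lopingian, then Miocene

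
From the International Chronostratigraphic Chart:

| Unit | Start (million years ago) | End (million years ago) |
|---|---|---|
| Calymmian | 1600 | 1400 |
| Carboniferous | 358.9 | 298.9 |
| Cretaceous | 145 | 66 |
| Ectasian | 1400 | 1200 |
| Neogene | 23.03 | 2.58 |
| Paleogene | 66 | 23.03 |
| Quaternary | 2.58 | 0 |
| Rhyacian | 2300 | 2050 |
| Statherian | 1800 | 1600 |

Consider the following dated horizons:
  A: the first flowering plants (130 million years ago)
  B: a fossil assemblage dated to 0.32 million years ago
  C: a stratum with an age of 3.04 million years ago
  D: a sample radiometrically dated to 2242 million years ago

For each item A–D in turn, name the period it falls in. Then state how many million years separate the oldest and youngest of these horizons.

A — Cretaceous; B — Quaternary; C — Neogene; D — Rhyacian; span 2241.68 million years

Match each age against the start–end ranges in the excerpt: A = 130 Ma → Cretaceous (145–66); B = 0.32 Ma → Quaternary (2.58–0); C = 3.04 Ma → Neogene (23.03–2.58); D = 2242 Ma → Rhyacian (2300–2050).
The largest age is 2242 Ma and the smallest is 0.32 Ma; their difference is 2241.68 Myr.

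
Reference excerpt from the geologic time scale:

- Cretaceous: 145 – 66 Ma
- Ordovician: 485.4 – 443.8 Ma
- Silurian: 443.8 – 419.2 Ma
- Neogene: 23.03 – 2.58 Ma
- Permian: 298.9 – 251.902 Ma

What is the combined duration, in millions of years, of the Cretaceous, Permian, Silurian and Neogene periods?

Duration is start − end for each: (145 − 66) + (298.9 − 251.902) + (443.8 − 419.2) + (23.03 − 2.58).
That is 79 + 46.998 + 24.6 + 20.45, which totals 171.048 million years.

171.048 million years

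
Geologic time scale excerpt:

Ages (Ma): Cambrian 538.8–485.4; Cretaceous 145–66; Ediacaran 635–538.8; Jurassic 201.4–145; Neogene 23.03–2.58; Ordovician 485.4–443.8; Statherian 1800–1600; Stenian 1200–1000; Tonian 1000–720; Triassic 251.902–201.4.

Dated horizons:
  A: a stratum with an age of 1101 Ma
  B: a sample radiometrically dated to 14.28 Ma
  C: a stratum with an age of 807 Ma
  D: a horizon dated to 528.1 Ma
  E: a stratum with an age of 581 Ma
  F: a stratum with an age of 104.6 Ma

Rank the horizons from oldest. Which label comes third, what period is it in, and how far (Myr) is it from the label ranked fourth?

Larger Ma means older, so oldest first: A 1101 > C 807 > E 581 > D 528.1 > F 104.6 > B 14.28.
Counting 3 along gives E (581 Ma); the excerpt puts that inside the Ediacaran, 635–538.8 Ma.
Next in line is D (528.1 Ma), and 581 − 528.1 = 52.9 Myr.

E, in the Ediacaran; 52.9 million years to D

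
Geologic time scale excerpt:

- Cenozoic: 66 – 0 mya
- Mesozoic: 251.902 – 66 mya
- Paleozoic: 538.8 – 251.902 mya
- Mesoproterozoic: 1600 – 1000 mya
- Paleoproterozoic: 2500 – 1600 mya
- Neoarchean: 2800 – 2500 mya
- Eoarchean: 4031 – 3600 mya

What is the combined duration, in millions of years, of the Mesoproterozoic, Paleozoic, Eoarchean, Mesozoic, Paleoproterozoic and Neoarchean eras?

2703.8 million years

Duration is start − end for each: (1600 − 1000) + (538.8 − 251.902) + (4031 − 3600) + (251.902 − 66) + (2500 − 1600) + (2800 − 2500).
That is 600 + 286.898 + 431 + 185.902 + 900 + 300, which totals 2703.8 million years.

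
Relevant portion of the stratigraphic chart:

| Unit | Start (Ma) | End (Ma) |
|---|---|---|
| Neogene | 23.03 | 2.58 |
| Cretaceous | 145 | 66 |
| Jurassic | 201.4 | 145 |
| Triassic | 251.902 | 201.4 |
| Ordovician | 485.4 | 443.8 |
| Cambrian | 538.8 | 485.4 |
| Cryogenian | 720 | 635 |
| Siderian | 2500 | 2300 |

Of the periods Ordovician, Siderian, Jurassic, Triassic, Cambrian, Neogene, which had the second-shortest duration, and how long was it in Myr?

Start − end for each: Ordovician 485.4 − 443.8 = 41.6; Siderian 2500 − 2300 = 200; Jurassic 201.4 − 145 = 56.4; Triassic 251.902 − 201.4 = 50.502; Cambrian 538.8 − 485.4 = 53.4; Neogene 23.03 − 2.58 = 20.45.
Ranking these from shortest: Neogene < Ordovician < Triassic < Cambrian < Jurassic < Siderian.
Position 2 in that ranking is Ordovician, which lasted 41.6 Myr.

Ordovician, 41.6 million years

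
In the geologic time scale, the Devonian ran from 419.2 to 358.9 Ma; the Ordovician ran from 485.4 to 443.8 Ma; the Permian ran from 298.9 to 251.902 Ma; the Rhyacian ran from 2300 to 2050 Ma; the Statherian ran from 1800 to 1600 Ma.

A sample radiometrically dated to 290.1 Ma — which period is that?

Permian

290.1 Ma lies between 298.9 and 251.902 Ma, so it falls in the Permian.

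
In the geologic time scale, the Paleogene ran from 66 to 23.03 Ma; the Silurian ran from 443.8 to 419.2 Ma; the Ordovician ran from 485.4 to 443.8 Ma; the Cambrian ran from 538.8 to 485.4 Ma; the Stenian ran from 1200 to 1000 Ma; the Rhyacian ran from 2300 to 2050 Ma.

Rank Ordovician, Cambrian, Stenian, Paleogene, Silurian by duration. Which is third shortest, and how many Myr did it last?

Start − end for each: Ordovician 485.4 − 443.8 = 41.6; Cambrian 538.8 − 485.4 = 53.4; Stenian 1200 − 1000 = 200; Paleogene 66 − 23.03 = 42.97; Silurian 443.8 − 419.2 = 24.6.
Ranking these from shortest: Silurian < Ordovician < Paleogene < Cambrian < Stenian.
Position 3 in that ranking is Paleogene, which lasted 42.97 Myr.

Paleogene, 42.97 million years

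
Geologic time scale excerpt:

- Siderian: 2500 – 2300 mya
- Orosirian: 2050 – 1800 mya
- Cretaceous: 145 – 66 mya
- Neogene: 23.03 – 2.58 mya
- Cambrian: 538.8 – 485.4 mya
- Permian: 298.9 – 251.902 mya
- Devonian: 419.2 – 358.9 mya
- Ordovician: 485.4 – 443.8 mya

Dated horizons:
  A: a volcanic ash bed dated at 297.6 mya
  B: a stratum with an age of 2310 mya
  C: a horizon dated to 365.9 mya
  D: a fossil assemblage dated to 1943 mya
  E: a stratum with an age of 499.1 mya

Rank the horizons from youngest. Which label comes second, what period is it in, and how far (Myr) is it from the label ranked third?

C, in the Devonian; 133.2 million years to E

Smaller Ma means younger, so youngest first: A 297.6 < C 365.9 < E 499.1 < D 1943 < B 2310.
Counting 2 along gives C (365.9 Ma); the excerpt puts that inside the Devonian, 419.2–358.9 Ma.
Next in line is E (499.1 Ma), and 499.1 − 365.9 = 133.2 Myr.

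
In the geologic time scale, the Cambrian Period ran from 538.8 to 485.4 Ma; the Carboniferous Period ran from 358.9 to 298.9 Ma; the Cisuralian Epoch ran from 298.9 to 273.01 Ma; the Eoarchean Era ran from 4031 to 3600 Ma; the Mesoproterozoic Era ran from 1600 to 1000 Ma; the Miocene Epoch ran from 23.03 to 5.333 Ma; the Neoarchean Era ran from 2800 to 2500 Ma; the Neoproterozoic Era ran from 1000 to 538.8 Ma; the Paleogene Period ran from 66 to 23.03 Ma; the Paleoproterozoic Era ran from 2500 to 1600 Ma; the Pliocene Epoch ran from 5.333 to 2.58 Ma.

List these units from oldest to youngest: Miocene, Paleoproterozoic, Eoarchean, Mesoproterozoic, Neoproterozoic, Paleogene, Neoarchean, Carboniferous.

Eoarchean → Neoarchean → Paleoproterozoic → Mesoproterozoic → Neoproterozoic → Carboniferous → Paleogene → Miocene

Sorting by start age (descending Ma, since larger Ma = older): Eoarchean start 4031, Neoarchean start 2800, Paleoproterozoic start 2500, Mesoproterozoic start 1600, Neoproterozoic start 1000, Carboniferous start 358.9, Paleogene start 66, Miocene start 23.03.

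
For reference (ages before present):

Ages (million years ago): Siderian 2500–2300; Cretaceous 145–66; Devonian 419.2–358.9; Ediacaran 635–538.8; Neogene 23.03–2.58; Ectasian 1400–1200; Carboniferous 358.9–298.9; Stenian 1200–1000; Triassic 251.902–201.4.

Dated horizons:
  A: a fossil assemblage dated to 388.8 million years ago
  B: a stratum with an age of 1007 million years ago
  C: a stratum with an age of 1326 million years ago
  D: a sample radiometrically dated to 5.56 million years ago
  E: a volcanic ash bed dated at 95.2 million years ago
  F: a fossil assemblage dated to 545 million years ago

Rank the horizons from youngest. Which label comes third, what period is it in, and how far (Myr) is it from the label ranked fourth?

Sorted youngest-first by Ma: D (5.56), E (95.2), A (388.8), F (545), B (1007), C (1326).
The third youngest is A at 388.8 Ma, which lies in 419.2–358.9 Ma: the Devonian.
The fourth youngest is F at 545 Ma; separation = |388.8 − 545| = 156.2 Myr.

A, in the Devonian; 156.2 million years to F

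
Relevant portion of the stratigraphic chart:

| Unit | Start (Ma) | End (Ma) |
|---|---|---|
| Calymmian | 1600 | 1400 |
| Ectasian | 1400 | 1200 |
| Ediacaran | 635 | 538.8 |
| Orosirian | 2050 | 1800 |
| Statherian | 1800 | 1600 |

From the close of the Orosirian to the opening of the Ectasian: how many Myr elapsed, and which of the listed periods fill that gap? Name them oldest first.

The Orosirian closes at 1800 Ma and the Ectasian opens at 1400 Ma, so the interval is 1800 − 1400 = 400 Myr.
A period fits inside if it starts at or after 1800 Ma and ends at or before 1400 Ma; oldest first that gives Statherian, Calymmian.

400 million years; Statherian, Calymmian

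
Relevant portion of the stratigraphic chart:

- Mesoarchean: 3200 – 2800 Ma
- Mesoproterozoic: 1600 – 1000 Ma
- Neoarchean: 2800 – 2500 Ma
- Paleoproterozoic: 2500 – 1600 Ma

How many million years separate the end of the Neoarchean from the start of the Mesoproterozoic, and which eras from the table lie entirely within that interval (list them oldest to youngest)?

900 million years; Paleoproterozoic

End of Neoarchean = 2500 Ma; start of Mesoproterozoic = 1600 Ma.
Gap = 2500 − 1600 = 900 Myr.
Eras wholly inside 2500–1600 Ma: Paleoproterozoic (2500–1600).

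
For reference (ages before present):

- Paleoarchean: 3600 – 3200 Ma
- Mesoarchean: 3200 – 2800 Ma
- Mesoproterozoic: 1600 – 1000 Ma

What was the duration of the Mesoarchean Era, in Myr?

3200 − 2800 = 400 million years.

400 million years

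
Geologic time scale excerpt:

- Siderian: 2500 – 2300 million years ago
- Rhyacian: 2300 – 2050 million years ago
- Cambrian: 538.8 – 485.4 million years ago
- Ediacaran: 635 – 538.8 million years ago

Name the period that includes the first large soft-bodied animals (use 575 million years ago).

Ediacaran

575 Ma lies between 635 and 538.8 Ma, so it falls in the Ediacaran.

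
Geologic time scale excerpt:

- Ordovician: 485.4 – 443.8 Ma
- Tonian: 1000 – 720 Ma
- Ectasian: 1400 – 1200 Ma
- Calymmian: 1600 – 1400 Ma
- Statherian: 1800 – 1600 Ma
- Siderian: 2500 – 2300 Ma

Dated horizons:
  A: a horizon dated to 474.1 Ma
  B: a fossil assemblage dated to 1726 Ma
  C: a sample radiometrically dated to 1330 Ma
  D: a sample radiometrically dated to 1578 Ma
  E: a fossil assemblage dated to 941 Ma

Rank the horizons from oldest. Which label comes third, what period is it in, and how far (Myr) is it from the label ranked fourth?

Sorted oldest-first by Ma: B (1726), D (1578), C (1330), E (941), A (474.1).
The third oldest is C at 1330 Ma, which lies in 1400–1200 Ma: the Ectasian.
The fourth oldest is E at 941 Ma; separation = |1330 − 941| = 389 Myr.

C, in the Ectasian; 389 million years to E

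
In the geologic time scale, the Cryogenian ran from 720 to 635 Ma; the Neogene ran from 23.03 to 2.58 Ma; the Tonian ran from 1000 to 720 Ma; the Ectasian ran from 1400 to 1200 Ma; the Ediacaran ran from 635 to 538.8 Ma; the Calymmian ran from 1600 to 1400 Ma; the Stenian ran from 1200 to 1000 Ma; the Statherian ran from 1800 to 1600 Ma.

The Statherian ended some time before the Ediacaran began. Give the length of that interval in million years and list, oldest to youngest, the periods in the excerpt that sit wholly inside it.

965 million years; Calymmian, Ectasian, Stenian, Tonian, Cryogenian

The Statherian closes at 1600 Ma and the Ediacaran opens at 635 Ma, so the interval is 1600 − 635 = 965 Myr.
A period fits inside if it starts at or after 1600 Ma and ends at or before 635 Ma; oldest first that gives Calymmian, Ectasian, Stenian, Tonian, Cryogenian.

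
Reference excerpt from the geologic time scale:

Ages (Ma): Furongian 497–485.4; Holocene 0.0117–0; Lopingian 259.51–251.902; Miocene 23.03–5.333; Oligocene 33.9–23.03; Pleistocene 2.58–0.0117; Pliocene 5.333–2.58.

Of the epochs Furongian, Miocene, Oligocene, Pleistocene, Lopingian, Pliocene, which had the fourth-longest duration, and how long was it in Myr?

Lopingian, 7.608 million years

Durations: Furongian 11.6; Miocene 17.697; Oligocene 10.87; Pleistocene 2.5683; Lopingian 7.608; Pliocene 2.753 Myr.
Sorted longest-first: Miocene (17.697), Furongian (11.6), Oligocene (10.87), Lopingian (7.608), Pliocene (2.753), Pleistocene (2.5683).
The fourth longest is Lopingian at 7.608 Myr.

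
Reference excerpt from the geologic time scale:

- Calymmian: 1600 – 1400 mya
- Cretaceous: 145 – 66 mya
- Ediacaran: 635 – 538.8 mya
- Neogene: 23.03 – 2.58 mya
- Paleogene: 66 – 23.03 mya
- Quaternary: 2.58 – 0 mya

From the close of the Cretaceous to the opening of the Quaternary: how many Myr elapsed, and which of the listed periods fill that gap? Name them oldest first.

63.42 million years; Paleogene, Neogene

End of Cretaceous = 66 Ma; start of Quaternary = 2.58 Ma.
Gap = 66 − 2.58 = 63.42 Myr.
Periods wholly inside 66–2.58 Ma: Paleogene (66–23.03), Neogene (23.03–2.58).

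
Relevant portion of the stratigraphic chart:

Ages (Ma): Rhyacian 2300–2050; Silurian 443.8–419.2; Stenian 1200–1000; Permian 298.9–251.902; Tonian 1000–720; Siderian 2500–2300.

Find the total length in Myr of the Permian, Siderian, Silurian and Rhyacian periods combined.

521.598 million years

Each duration: Permian = 46.998; Siderian = 200; Silurian = 24.6; Rhyacian = 250.
Sum: 46.998 + 200 + 24.6 + 250 = 521.598 Myr.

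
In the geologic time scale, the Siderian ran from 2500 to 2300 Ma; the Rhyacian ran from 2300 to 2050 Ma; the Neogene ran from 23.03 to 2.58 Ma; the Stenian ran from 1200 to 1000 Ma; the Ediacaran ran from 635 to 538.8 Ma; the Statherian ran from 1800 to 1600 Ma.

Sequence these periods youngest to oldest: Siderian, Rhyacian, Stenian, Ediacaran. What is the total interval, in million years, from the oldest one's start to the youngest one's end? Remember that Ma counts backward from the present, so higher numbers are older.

Ediacaran → Stenian → Rhyacian → Siderian; total span 1961.2 Myr

From the excerpt: Siderian 2500–2300; Rhyacian 2300–2050; Stenian 1200–1000; Ediacaran 635–538.8 (Ma).
Larger Ma is earlier, so the oldest is Siderian and the youngest is Ediacaran; youngest to oldest: Ediacaran, Stenian, Rhyacian, Siderian.
Oldest start 2500 minus youngest end 538.8 gives 1961.2 Myr overall.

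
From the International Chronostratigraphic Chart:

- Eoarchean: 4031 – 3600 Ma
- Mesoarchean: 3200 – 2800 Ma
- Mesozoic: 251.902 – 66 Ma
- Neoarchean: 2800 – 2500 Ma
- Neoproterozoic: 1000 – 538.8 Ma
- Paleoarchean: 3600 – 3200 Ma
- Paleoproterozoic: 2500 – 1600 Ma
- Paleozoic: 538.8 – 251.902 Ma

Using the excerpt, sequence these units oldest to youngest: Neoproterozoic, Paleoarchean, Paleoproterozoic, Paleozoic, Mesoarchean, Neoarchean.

The oldest of these is Paleoarchean (starts 3600 Ma) and the youngest is Paleozoic (ends 251.902 Ma).
In between, by decreasing start age: Mesoarchean (3200), Neoarchean (2800), Paleoproterozoic (2500), Neoproterozoic (1000).

Paleoarchean, Mesoarchean, Neoarchean, Paleoproterozoic, Neoproterozoic, Paleozoic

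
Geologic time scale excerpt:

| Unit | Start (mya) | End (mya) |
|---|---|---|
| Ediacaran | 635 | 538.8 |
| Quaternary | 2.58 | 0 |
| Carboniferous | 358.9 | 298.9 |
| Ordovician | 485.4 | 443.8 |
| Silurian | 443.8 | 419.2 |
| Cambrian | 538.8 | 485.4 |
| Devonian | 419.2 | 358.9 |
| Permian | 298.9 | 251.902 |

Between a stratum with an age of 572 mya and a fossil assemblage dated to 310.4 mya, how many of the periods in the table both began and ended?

The older date is 572 Ma and the younger is 310.4 Ma.
Periods with start < 572 and end > 310.4 Ma: Cambrian (538.8–485.4), Ordovician (485.4–443.8), Silurian (443.8–419.2), Devonian (419.2–358.9).
That is 4 complete periods.

4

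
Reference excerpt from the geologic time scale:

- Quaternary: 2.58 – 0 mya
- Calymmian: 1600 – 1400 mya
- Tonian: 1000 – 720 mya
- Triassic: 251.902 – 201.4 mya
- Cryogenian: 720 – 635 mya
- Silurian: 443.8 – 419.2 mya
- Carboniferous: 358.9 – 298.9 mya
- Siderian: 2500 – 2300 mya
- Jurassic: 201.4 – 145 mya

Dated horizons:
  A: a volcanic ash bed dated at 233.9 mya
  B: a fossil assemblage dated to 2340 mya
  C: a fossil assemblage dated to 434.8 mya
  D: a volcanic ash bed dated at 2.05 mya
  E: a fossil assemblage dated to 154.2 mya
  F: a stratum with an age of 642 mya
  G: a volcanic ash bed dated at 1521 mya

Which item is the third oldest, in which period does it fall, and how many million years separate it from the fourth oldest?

F, in the Cryogenian; 207.2 million years to C

Larger Ma means older, so oldest first: B 2340 > G 1521 > F 642 > C 434.8 > A 233.9 > E 154.2 > D 2.05.
Counting 3 along gives F (642 Ma); the excerpt puts that inside the Cryogenian, 720–635 Ma.
Next in line is C (434.8 Ma), and 642 − 434.8 = 207.2 Myr.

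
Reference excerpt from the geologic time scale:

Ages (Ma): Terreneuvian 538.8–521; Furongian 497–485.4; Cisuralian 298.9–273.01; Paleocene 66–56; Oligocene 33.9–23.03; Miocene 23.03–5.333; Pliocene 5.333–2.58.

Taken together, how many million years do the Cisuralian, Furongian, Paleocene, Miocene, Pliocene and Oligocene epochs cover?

78.81 million years

Duration is start − end for each: (298.9 − 273.01) + (497 − 485.4) + (66 − 56) + (23.03 − 5.333) + (5.333 − 2.58) + (33.9 − 23.03).
That is 25.89 + 11.6 + 10 + 17.697 + 2.753 + 10.87, which totals 78.81 million years.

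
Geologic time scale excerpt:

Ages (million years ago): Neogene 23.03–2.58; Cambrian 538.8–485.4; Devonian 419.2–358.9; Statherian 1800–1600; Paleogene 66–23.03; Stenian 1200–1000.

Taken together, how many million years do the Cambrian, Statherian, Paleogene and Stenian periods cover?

496.37 million years

Duration is start − end for each: (538.8 − 485.4) + (1800 − 1600) + (66 − 23.03) + (1200 − 1000).
That is 53.4 + 200 + 42.97 + 200, which totals 496.37 million years.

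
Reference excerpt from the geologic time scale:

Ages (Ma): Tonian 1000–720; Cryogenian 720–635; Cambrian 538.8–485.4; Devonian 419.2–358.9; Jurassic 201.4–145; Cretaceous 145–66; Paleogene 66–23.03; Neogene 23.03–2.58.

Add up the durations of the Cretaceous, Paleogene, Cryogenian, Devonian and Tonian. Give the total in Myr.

547.27 million years

Duration is start − end for each: (145 − 66) + (66 − 23.03) + (720 − 635) + (419.2 − 358.9) + (1000 − 720).
That is 79 + 42.97 + 85 + 60.3 + 280, which totals 547.27 million years.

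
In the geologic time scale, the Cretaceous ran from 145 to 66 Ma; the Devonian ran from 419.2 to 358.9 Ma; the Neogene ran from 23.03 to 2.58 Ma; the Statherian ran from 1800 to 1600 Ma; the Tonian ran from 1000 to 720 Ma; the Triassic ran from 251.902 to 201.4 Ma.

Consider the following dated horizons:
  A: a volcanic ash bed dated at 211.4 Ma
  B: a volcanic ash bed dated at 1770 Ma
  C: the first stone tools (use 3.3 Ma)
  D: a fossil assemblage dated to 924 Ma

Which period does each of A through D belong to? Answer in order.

A — Triassic; B — Statherian; C — Neogene; D — Tonian

Match each age against the start–end ranges in the excerpt: A = 211.4 Ma → Triassic (251.902–201.4); B = 1770 Ma → Statherian (1800–1600); C = 3.3 Ma → Neogene (23.03–2.58); D = 924 Ma → Tonian (1000–720).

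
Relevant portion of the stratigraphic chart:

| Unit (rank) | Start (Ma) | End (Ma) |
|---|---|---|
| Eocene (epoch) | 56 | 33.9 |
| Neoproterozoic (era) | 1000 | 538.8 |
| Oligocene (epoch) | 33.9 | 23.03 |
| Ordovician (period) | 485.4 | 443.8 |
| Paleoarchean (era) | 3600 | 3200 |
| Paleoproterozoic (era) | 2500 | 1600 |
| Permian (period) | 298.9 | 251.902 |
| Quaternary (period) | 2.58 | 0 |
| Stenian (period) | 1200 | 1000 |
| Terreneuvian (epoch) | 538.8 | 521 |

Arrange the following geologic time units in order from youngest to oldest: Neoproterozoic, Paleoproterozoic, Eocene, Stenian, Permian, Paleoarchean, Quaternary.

Read off each span (Ma): Neoproterozoic 1000–538.8; Paleoproterozoic 2500–1600; Eocene 56–33.9; Stenian 1200–1000; Permian 298.9–251.902; Paleoarchean 3600–3200; Quaternary 2.58–0.
Larger Ma is older, so oldest→youngest is Paleoarchean, Paleoproterozoic, Stenian, Neoproterozoic, Permian, Eocene, Quaternary; reverse it for youngest→oldest.

Quaternary, Eocene, Permian, Neoproterozoic, Stenian, Paleoproterozoic, Paleoarchean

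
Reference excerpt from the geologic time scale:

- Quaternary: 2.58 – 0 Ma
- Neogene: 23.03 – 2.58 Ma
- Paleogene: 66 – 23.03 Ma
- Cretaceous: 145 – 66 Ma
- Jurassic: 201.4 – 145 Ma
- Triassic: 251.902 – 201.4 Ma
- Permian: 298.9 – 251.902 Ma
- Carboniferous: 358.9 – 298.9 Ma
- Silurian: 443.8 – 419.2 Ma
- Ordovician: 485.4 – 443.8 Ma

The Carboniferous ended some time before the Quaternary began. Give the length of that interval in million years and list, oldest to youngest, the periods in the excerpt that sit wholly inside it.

296.32 million years; Permian, Triassic, Jurassic, Cretaceous, Paleogene, Neogene

End of Carboniferous = 298.9 Ma; start of Quaternary = 2.58 Ma.
Gap = 298.9 − 2.58 = 296.32 Myr.
Periods wholly inside 298.9–2.58 Ma: Permian (298.9–251.902), Triassic (251.902–201.4), Jurassic (201.4–145), Cretaceous (145–66), Paleogene (66–23.03), Neogene (23.03–2.58).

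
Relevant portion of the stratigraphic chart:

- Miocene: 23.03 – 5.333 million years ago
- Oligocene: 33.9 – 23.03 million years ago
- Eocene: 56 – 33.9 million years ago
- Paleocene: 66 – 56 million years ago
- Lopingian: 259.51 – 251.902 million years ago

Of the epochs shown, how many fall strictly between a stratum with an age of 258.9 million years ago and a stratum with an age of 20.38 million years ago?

258.9 Ma sits inside the Lopingian (259.51–251.902) and 20.38 Ma inside the Miocene (23.03–5.333); neither of those is wholly between the two dates.
The listed epochs lying completely between them are Paleocene, Eocene, Oligocene — 3 in all.

3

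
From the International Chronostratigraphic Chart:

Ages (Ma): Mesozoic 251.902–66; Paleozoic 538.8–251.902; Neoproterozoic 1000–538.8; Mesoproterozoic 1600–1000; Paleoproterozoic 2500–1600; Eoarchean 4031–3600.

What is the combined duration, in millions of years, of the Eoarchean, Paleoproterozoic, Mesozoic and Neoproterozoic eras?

Each duration: Eoarchean = 431; Paleoproterozoic = 900; Mesozoic = 185.902; Neoproterozoic = 461.2.
Sum: 431 + 900 + 185.902 + 461.2 = 1978.102 Myr.

1978.102 million years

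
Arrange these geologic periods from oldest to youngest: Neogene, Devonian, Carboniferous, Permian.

Era membership (oldest first within each) — Paleozoic: Devonian, Carboniferous, Permian; Cenozoic: Neogene. Paleozoic precedes Mesozoic, which precedes Cenozoic. Concatenating the groups in that era order gives oldest to youngest directly.

Devonian, then Carboniferous, then Permian, then Neogene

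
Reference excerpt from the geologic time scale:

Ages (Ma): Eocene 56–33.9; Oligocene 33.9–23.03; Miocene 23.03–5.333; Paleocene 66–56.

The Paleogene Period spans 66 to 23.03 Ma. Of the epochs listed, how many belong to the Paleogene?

3

Epochs inside 66–23.03 Ma: Paleocene, Eocene, Oligocene — 3 in total.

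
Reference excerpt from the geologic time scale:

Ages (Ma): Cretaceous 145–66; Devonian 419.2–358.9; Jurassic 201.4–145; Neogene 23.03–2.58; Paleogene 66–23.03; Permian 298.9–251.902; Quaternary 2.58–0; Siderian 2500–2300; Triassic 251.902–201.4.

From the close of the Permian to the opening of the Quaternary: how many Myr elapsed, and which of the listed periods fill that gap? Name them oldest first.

249.322 million years; Triassic, Jurassic, Cretaceous, Paleogene, Neogene

The Permian closes at 251.902 Ma and the Quaternary opens at 2.58 Ma, so the interval is 251.902 − 2.58 = 249.322 Myr.
A period fits inside if it starts at or after 251.902 Ma and ends at or before 2.58 Ma; oldest first that gives Triassic, Jurassic, Cretaceous, Paleogene, Neogene.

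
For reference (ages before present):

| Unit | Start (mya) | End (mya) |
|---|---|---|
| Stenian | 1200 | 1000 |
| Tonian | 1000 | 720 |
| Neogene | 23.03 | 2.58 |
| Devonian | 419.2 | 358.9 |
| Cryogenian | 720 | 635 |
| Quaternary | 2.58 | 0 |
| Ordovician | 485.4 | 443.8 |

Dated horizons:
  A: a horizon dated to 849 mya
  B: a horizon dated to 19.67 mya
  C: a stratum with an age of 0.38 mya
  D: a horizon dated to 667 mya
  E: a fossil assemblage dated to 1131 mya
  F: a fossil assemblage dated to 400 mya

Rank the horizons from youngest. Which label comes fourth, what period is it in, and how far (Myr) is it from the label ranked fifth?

D, in the Cryogenian; 182 million years to A

Sorted youngest-first by Ma: C (0.38), B (19.67), F (400), D (667), A (849), E (1131).
The fourth youngest is D at 667 Ma, which lies in 720–635 Ma: the Cryogenian.
The fifth youngest is A at 849 Ma; separation = |667 − 849| = 182 Myr.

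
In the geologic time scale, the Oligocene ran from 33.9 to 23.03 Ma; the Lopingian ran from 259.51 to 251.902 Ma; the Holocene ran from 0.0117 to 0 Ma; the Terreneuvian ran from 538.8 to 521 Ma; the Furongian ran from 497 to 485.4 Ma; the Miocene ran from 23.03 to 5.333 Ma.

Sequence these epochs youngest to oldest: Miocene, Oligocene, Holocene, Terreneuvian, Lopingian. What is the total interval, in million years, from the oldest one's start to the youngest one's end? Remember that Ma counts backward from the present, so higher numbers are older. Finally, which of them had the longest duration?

Holocene, Miocene, Oligocene, Lopingian, Terreneuvian; total span 538.8 Myr; longest is Terreneuvian

From the excerpt: Miocene 23.03–5.333; Oligocene 33.9–23.03; Holocene 0.0117–0; Terreneuvian 538.8–521; Lopingian 259.51–251.902 (Ma).
Larger Ma is earlier, so the oldest is Terreneuvian and the youngest is Holocene; youngest to oldest: Holocene, Miocene, Oligocene, Lopingian, Terreneuvian.
Oldest start 538.8 minus youngest end 0 gives 538.8 Myr overall.
Individual lengths (start − end): Terreneuvian 17.8; Holocene 0.0117; Oligocene 10.87; Lopingian 7.608; Miocene 17.697. The largest is Terreneuvian at 17.8 Myr.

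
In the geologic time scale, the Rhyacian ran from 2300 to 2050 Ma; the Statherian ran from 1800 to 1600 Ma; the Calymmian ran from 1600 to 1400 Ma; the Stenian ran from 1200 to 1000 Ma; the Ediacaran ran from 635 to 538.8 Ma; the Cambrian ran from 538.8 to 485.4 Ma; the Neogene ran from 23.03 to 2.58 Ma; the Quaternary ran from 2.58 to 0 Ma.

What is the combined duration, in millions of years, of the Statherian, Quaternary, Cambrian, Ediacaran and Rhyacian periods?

602.18 million years

Duration is start − end for each: (1800 − 1600) + (2.58 − 0) + (538.8 − 485.4) + (635 − 538.8) + (2300 − 2050).
That is 200 + 2.58 + 53.4 + 96.2 + 250, which totals 602.18 million years.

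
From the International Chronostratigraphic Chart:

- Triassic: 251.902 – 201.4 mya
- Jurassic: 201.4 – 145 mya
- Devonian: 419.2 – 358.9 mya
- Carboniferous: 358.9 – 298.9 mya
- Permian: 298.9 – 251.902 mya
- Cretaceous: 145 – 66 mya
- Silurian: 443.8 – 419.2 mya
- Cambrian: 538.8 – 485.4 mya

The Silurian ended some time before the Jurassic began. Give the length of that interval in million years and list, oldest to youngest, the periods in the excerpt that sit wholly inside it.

217.8 million years; Devonian, Carboniferous, Permian, Triassic

The Silurian closes at 419.2 Ma and the Jurassic opens at 201.4 Ma, so the interval is 419.2 − 201.4 = 217.8 Myr.
A period fits inside if it starts at or after 419.2 Ma and ends at or before 201.4 Ma; oldest first that gives Devonian, Carboniferous, Permian, Triassic.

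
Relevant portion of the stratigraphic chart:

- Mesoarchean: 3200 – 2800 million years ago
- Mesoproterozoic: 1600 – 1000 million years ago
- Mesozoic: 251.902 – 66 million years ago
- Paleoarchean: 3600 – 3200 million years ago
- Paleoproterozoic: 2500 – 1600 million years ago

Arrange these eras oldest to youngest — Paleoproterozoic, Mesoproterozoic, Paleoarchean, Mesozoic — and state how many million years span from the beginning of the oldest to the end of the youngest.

From the excerpt: Paleoproterozoic 2500–1600; Mesoproterozoic 1600–1000; Paleoarchean 3600–3200; Mesozoic 251.902–66 (Ma).
Larger Ma is earlier, so the oldest is Paleoarchean and the youngest is Mesozoic; oldest to youngest: Paleoarchean, Paleoproterozoic, Mesoproterozoic, Mesozoic.
Oldest start 3600 minus youngest end 66 gives 3534 Myr overall.

Paleoarchean → Paleoproterozoic → Mesoproterozoic → Mesozoic; total span 3534 Myr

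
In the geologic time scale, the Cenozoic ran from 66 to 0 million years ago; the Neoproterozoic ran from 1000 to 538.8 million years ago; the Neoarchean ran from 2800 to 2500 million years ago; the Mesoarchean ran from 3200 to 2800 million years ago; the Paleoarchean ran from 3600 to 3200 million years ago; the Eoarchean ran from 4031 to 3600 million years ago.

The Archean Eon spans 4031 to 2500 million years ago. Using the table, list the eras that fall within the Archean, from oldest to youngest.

Eoarchean, Paleoarchean, Mesoarchean, Neoarchean

Eras with both bounds inside 4031–2500 Ma: Eoarchean (4031–3600), Paleoarchean (3600–3200), Mesoarchean (3200–2800), Neoarchean (2800–2500).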